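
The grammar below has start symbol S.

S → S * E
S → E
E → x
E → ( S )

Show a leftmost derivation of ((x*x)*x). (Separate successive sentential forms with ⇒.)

S ⇒ E ⇒ (S) ⇒ (S*E) ⇒ (E*E) ⇒ ((S)*E) ⇒ ((S*E)*E) ⇒ ((E*E)*E) ⇒ ((x*E)*E) ⇒ ((x*x)*E) ⇒ ((x*x)*x)

S ⇒ E   [S → E]
E ⇒ (S)   [E → ( S )]
(S) ⇒ (S*E)   [S → S * E]
(S*E) ⇒ (E*E)   [S → E]
(E*E) ⇒ ((S)*E)   [E → ( S )]
((S)*E) ⇒ ((S*E)*E)   [S → S * E]
((S*E)*E) ⇒ ((E*E)*E)   [S → E]
((E*E)*E) ⇒ ((x*E)*E)   [E → x]
((x*E)*E) ⇒ ((x*x)*E)   [E → x]
((x*x)*E) ⇒ ((x*x)*x)   [E → x]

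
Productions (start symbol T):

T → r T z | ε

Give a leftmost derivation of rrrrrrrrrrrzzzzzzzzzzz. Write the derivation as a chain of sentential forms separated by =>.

T=>rTz=>rrTzz=>rrrTzzz=>rrrrTzzzz=>rrrrrTzzzzz=>rrrrrrTzzzzzz=>rrrrrrrTzzzzzzz=>rrrrrrrrTzzzzzzzz=>rrrrrrrrrTzzzzzzzzz=>rrrrrrrrrrTzzzzzzzzzz=>rrrrrrrrrrrTzzzzzzzzzzz=>rrrrrrrrrrrzzzzzzzzzzz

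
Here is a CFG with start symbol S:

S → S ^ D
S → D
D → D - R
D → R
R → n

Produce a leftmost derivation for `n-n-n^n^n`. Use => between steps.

S => S^D   [S → S ^ D]
S^D => S^D^D   [S → S ^ D]
S^D^D => D^D^D   [S → D]
D^D^D => D-R^D^D   [D → D - R]
D-R^D^D => D-R-R^D^D   [D → D - R]
D-R-R^D^D => R-R-R^D^D   [D → R]
R-R-R^D^D => n-R-R^D^D   [R → n]
n-R-R^D^D => n-n-R^D^D   [R → n]
n-n-R^D^D => n-n-n^D^D   [R → n]
n-n-n^D^D => n-n-n^R^D   [D → R]
n-n-n^R^D => n-n-n^n^D   [R → n]
n-n-n^n^D => n-n-n^n^R   [D → R]
n-n-n^n^R => n-n-n^n^n   [R → n]

S => S^D => S^D^D => D^D^D => D-R^D^D => D-R-R^D^D => R-R-R^D^D => n-R-R^D^D => n-n-R^D^D => n-n-n^D^D => n-n-n^R^D => n-n-n^n^D => n-n-n^n^R => n-n-n^n^n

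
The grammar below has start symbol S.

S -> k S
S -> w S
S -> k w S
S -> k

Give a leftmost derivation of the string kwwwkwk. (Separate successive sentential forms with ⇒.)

S ⇒ kwS ⇒ kwwS ⇒ kwwwS ⇒ kwwwkS ⇒ kwwwkwS ⇒ kwwwkwk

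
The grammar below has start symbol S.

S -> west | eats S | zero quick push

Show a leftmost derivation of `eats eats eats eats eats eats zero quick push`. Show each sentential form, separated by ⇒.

S ⇒ eats S ⇒ eats eats S ⇒ eats eats eats S ⇒ eats eats eats eats S ⇒ eats eats eats eats eats S ⇒ eats eats eats eats eats eats S ⇒ eats eats eats eats eats eats zero quick push

S ⇒ eats S   [S -> eats S]
eats S ⇒ eats eats S   [S -> eats S]
eats eats S ⇒ eats eats eats S   [S -> eats S]
eats eats eats S ⇒ eats eats eats eats S   [S -> eats S]
eats eats eats eats S ⇒ eats eats eats eats eats S   [S -> eats S]
eats eats eats eats eats S ⇒ eats eats eats eats eats eats S   [S -> eats S]
eats eats eats eats eats eats S ⇒ eats eats eats eats eats eats zero quick push   [S -> zero quick push]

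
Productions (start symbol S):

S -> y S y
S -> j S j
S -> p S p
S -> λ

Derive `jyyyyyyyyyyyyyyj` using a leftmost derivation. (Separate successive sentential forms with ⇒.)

S ⇒ jSj   [S -> j S j]
jSj ⇒ jySyj   [S -> y S y]
jySyj ⇒ jyySyyj   [S -> y S y]
jyySyyj ⇒ jyyySyyyj   [S -> y S y]
jyyySyyyj ⇒ jyyyySyyyyj   [S -> y S y]
jyyyySyyyyj ⇒ jyyyyySyyyyyj   [S -> y S y]
jyyyyySyyyyyj ⇒ jyyyyyySyyyyyyj   [S -> y S y]
jyyyyyySyyyyyyj ⇒ jyyyyyyySyyyyyyyj   [S -> y S y]
jyyyyyyySyyyyyyyj ⇒ jyyyyyyyyyyyyyyj   [S -> λ]

S ⇒ jSj ⇒ jySyj ⇒ jyySyyj ⇒ jyyySyyyj ⇒ jyyyySyyyyj ⇒ jyyyyySyyyyyj ⇒ jyyyyyySyyyyyyj ⇒ jyyyyyyySyyyyyyyj ⇒ jyyyyyyyyyyyyyyj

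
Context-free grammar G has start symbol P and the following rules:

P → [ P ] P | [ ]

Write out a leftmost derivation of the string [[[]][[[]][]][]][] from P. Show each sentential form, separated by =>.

P => [P]P => [[P]P]P => [[[]]P]P => [[[]][P]P]P => [[[]][[P]P]P]P => [[[]][[[]]P]P]P => [[[]][[[]][]]P]P => [[[]][[[]][]][]]P => [[[]][[[]][]][]][]

P => [P]P   [P → [ P ] P]
[P]P => [[P]P]P   [P → [ P ] P]
[[P]P]P => [[[]]P]P   [P → [ ]]
[[[]]P]P => [[[]][P]P]P   [P → [ P ] P]
[[[]][P]P]P => [[[]][[P]P]P]P   [P → [ P ] P]
[[[]][[P]P]P]P => [[[]][[[]]P]P]P   [P → [ ]]
[[[]][[[]]P]P]P => [[[]][[[]][]]P]P   [P → [ ]]
[[[]][[[]][]]P]P => [[[]][[[]][]][]]P   [P → [ ]]
[[[]][[[]][]][]]P => [[[]][[[]][]][]][]   [P → [ ]]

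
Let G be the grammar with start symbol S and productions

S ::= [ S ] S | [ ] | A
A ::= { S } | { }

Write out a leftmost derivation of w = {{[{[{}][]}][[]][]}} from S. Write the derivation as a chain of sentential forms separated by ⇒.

S ⇒ A   [S ::= A]
A ⇒ {S}   [A ::= { S }]
{S} ⇒ {A}   [S ::= A]
{A} ⇒ {{S}}   [A ::= { S }]
{{S}} ⇒ {{[S]S}}   [S ::= [ S ] S]
{{[S]S}} ⇒ {{[A]S}}   [S ::= A]
{{[A]S}} ⇒ {{[{S}]S}}   [A ::= { S }]
{{[{S}]S}} ⇒ {{[{[S]S}]S}}   [S ::= [ S ] S]
{{[{[S]S}]S}} ⇒ {{[{[A]S}]S}}   [S ::= A]
{{[{[A]S}]S}} ⇒ {{[{[{}]S}]S}}   [A ::= { }]
{{[{[{}]S}]S}} ⇒ {{[{[{}][]}]S}}   [S ::= [ ]]
{{[{[{}][]}]S}} ⇒ {{[{[{}][]}][S]S}}   [S ::= [ S ] S]
{{[{[{}][]}][S]S}} ⇒ {{[{[{}][]}][[]]S}}   [S ::= [ ]]
{{[{[{}][]}][[]]S}} ⇒ {{[{[{}][]}][[]][]}}   [S ::= [ ]]

S ⇒ A ⇒ {S} ⇒ {A} ⇒ {{S}} ⇒ {{[S]S}} ⇒ {{[A]S}} ⇒ {{[{S}]S}} ⇒ {{[{[S]S}]S}} ⇒ {{[{[A]S}]S}} ⇒ {{[{[{}]S}]S}} ⇒ {{[{[{}][]}]S}} ⇒ {{[{[{}][]}][S]S}} ⇒ {{[{[{}][]}][[]]S}} ⇒ {{[{[{}][]}][[]][]}}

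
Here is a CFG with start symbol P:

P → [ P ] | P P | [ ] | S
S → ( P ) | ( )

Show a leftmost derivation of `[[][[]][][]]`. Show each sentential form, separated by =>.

P=>[P]=>[PP]=>[[]P]=>[[]PP]=>[[]PPP]=>[[][P]PP]=>[[][[]]PP]=>[[][[]][]P]=>[[][[]][][]]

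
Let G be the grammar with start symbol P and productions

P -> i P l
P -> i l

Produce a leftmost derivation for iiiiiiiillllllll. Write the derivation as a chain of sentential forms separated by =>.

P => iPl => iiPll => iiiPlll => iiiiPllll => iiiiiPlllll => iiiiiiPllllll => iiiiiiiPlllllll => iiiiiiiillllllll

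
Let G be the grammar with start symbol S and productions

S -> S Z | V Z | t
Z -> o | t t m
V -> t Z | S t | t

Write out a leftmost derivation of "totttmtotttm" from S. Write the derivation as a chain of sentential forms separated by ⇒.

S⇒VZ⇒StZ⇒VZtZ⇒StZtZ⇒VZtZtZ⇒StZtZtZ⇒VZtZtZtZ⇒tZtZtZtZ⇒totZtZtZ⇒totttmtZtZ⇒totttmtotZ⇒totttmtotttm

S ⇒ VZ   [S -> V Z]
VZ ⇒ StZ   [V -> S t]
StZ ⇒ VZtZ   [S -> V Z]
VZtZ ⇒ StZtZ   [V -> S t]
StZtZ ⇒ VZtZtZ   [S -> V Z]
VZtZtZ ⇒ StZtZtZ   [V -> S t]
StZtZtZ ⇒ VZtZtZtZ   [S -> V Z]
VZtZtZtZ ⇒ tZtZtZtZ   [V -> t]
tZtZtZtZ ⇒ totZtZtZ   [Z -> o]
totZtZtZ ⇒ totttmtZtZ   [Z -> t t m]
totttmtZtZ ⇒ totttmtotZ   [Z -> o]
totttmtotZ ⇒ totttmtotttm   [Z -> t t m]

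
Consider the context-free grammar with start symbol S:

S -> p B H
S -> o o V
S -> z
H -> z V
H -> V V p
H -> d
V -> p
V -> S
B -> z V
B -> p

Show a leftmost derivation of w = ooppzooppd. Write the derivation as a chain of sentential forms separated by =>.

S=>ooV=>ooS=>oopBH=>ooppH=>ooppzV=>ooppzS=>ooppzooV=>ooppzooS=>ooppzoopBH=>ooppzooppH=>ooppzooppd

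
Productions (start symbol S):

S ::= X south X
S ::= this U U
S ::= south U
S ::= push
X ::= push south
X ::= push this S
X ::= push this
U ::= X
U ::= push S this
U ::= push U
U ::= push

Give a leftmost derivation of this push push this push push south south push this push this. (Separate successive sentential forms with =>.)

S => this U U   [S ::= this U U]
this U U => this push S this U   [U ::= push S this]
this push S this U => this push push this U   [S ::= push]
this push push this U => this push push this push S this   [U ::= push S this]
this push push this push S this => this push push this push X south X this   [S ::= X south X]
this push push this push X south X this => this push push this push push south south X this   [X ::= push south]
this push push this push push south south X this => this push push this push push south south push this S this   [X ::= push this S]
this push push this push push south south push this S this => this push push this push push south south push this push this   [S ::= push]

S => this U U => this push S this U => this push push this U => this push push this push S this => this push push this push X south X this => this push push this push push south south X this => this push push this push push south south push this S this => this push push this push push south south push this push this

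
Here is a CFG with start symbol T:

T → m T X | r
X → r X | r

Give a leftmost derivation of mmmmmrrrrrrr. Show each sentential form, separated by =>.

T=>mTX=>mmTXX=>mmmTXXX=>mmmmTXXXX=>mmmmmTXXXXX=>mmmmmrXXXXX=>mmmmmrrXXXXX=>mmmmmrrrXXXX=>mmmmmrrrrXXX=>mmmmmrrrrrXX=>mmmmmrrrrrrX=>mmmmmrrrrrrr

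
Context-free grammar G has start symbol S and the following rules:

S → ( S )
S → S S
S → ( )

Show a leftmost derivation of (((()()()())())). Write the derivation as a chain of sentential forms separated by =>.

S => (S) => ((S)) => ((SS)) => (((S)S)) => (((SS)S)) => (((SSS)S)) => (((SSSS)S)) => (((()SSS)S)) => (((()()SS)S)) => (((()()()S)S)) => (((()()()())S)) => (((()()()())()))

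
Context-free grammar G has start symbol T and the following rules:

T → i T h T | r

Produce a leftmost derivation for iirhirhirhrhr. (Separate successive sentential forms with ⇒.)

T ⇒ iThT   [T → i T h T]
iThT ⇒ iiThThT   [T → i T h T]
iiThThT ⇒ iirhThT   [T → r]
iirhThT ⇒ iirhiThThT   [T → i T h T]
iirhiThThT ⇒ iirhirhThT   [T → r]
iirhirhThT ⇒ iirhirhiThThT   [T → i T h T]
iirhirhiThThT ⇒ iirhirhirhThT   [T → r]
iirhirhirhThT ⇒ iirhirhirhrhT   [T → r]
iirhirhirhrhT ⇒ iirhirhirhrhr   [T → r]

T ⇒ iThT ⇒ iiThThT ⇒ iirhThT ⇒ iirhiThThT ⇒ iirhirhThT ⇒ iirhirhiThThT ⇒ iirhirhirhThT ⇒ iirhirhirhrhT ⇒ iirhirhirhrhr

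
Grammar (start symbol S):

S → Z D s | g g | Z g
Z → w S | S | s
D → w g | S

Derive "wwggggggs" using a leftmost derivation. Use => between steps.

S => ZDs   [S → Z D s]
ZDs => SDs   [Z → S]
SDs => ZgDs   [S → Z g]
ZgDs => wSgDs   [Z → w S]
wSgDs => wZggDs   [S → Z g]
wZggDs => wwSggDs   [Z → w S]
wwSggDs => wwggggDs   [S → g g]
wwggggDs => wwggggSs   [D → S]
wwggggSs => wwggggggs   [S → g g]

S => ZDs => SDs => ZgDs => wSgDs => wZggDs => wwSggDs => wwggggDs => wwggggSs => wwggggggs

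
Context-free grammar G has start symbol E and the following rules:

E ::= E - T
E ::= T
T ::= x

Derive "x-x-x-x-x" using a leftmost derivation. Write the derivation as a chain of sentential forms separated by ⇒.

E ⇒ E-T   [E ::= E - T]
E-T ⇒ E-T-T   [E ::= E - T]
E-T-T ⇒ E-T-T-T   [E ::= E - T]
E-T-T-T ⇒ E-T-T-T-T   [E ::= E - T]
E-T-T-T-T ⇒ T-T-T-T-T   [E ::= T]
T-T-T-T-T ⇒ x-T-T-T-T   [T ::= x]
x-T-T-T-T ⇒ x-x-T-T-T   [T ::= x]
x-x-T-T-T ⇒ x-x-x-T-T   [T ::= x]
x-x-x-T-T ⇒ x-x-x-x-T   [T ::= x]
x-x-x-x-T ⇒ x-x-x-x-x   [T ::= x]

E ⇒ E-T ⇒ E-T-T ⇒ E-T-T-T ⇒ E-T-T-T-T ⇒ T-T-T-T-T ⇒ x-T-T-T-T ⇒ x-x-T-T-T ⇒ x-x-x-T-T ⇒ x-x-x-x-T ⇒ x-x-x-x-x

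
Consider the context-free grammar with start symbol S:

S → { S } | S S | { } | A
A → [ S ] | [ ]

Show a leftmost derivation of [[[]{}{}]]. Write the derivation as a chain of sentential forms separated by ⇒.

S ⇒ A ⇒ [S] ⇒ [A] ⇒ [[S]] ⇒ [[SS]] ⇒ [[SSS]] ⇒ [[ASS]] ⇒ [[[]SS]] ⇒ [[[]{}S]] ⇒ [[[]{}{}]]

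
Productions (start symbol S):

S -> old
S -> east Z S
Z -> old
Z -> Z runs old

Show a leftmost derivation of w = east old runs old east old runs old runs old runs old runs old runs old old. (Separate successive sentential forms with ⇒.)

S ⇒ east Z S   [S -> east Z S]
east Z S ⇒ east Z runs old S   [Z -> Z runs old]
east Z runs old S ⇒ east old runs old S   [Z -> old]
east old runs old S ⇒ east old runs old east Z S   [S -> east Z S]
east old runs old east Z S ⇒ east old runs old east Z runs old S   [Z -> Z runs old]
east old runs old east Z runs old S ⇒ east old runs old east Z runs old runs old S   [Z -> Z runs old]
east old runs old east Z runs old runs old S ⇒ east old runs old east Z runs old runs old runs old S   [Z -> Z runs old]
east old runs old east Z runs old runs old runs old S ⇒ east old runs old east Z runs old runs old runs old runs old S   [Z -> Z runs old]
east old runs old east Z runs old runs old runs old runs old S ⇒ east old runs old east Z runs old runs old runs old runs old runs old S   [Z -> Z runs old]
east old runs old east Z runs old runs old runs old runs old runs old S ⇒ east old runs old east old runs old runs old runs old runs old runs old S   [Z -> old]
east old runs old east old runs old runs old runs old runs old runs old S ⇒ east old runs old east old runs old runs old runs old runs old runs old old   [S -> old]

S ⇒ east Z S ⇒ east Z runs old S ⇒ east old runs old S ⇒ east old runs old east Z S ⇒ east old runs old east Z runs old S ⇒ east old runs old east Z runs old runs old S ⇒ east old runs old east Z runs old runs old runs old S ⇒ east old runs old east Z runs old runs old runs old runs old S ⇒ east old runs old east Z runs old runs old runs old runs old runs old S ⇒ east old runs old east old runs old runs old runs old runs old runs old S ⇒ east old runs old east old runs old runs old runs old runs old runs old old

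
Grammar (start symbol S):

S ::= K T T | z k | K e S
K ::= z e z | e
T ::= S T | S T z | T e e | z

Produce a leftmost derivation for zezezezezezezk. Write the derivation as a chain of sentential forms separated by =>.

S => KeS   [S ::= K e S]
KeS => zezeS   [K ::= z e z]
zezeS => zezeKeS   [S ::= K e S]
zezeKeS => zezezezeS   [K ::= z e z]
zezezezeS => zezezezeKeS   [S ::= K e S]
zezezezeKeS => zezezezezezeS   [K ::= z e z]
zezezezezezeS => zezezezezezezk   [S ::= z k]

S=>KeS=>zezeS=>zezeKeS=>zezezezeS=>zezezezeKeS=>zezezezezezeS=>zezezezezezezk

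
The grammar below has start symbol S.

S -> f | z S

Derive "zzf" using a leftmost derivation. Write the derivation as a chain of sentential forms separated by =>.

S => zS   [S -> z S]
zS => zzS   [S -> z S]
zzS => zzf   [S -> f]

S => zS => zzS => zzf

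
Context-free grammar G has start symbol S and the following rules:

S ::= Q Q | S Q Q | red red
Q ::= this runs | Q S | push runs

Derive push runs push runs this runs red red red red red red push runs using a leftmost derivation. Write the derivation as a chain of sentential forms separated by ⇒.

S ⇒ S Q Q ⇒ Q Q Q Q ⇒ push runs Q Q Q ⇒ push runs push runs Q Q ⇒ push runs push runs Q S Q ⇒ push runs push runs Q S S Q ⇒ push runs push runs Q S S S Q ⇒ push runs push runs this runs S S S Q ⇒ push runs push runs this runs red red S S Q ⇒ push runs push runs this runs red red red red S Q ⇒ push runs push runs this runs red red red red red red Q ⇒ push runs push runs this runs red red red red red red push runs

S ⇒ S Q Q   [S ::= S Q Q]
S Q Q ⇒ Q Q Q Q   [S ::= Q Q]
Q Q Q Q ⇒ push runs Q Q Q   [Q ::= push runs]
push runs Q Q Q ⇒ push runs push runs Q Q   [Q ::= push runs]
push runs push runs Q Q ⇒ push runs push runs Q S Q   [Q ::= Q S]
push runs push runs Q S Q ⇒ push runs push runs Q S S Q   [Q ::= Q S]
push runs push runs Q S S Q ⇒ push runs push runs Q S S S Q   [Q ::= Q S]
push runs push runs Q S S S Q ⇒ push runs push runs this runs S S S Q   [Q ::= this runs]
push runs push runs this runs S S S Q ⇒ push runs push runs this runs red red S S Q   [S ::= red red]
push runs push runs this runs red red S S Q ⇒ push runs push runs this runs red red red red S Q   [S ::= red red]
push runs push runs this runs red red red red S Q ⇒ push runs push runs this runs red red red red red red Q   [S ::= red red]
push runs push runs this runs red red red red red red Q ⇒ push runs push runs this runs red red red red red red push runs   [Q ::= push runs]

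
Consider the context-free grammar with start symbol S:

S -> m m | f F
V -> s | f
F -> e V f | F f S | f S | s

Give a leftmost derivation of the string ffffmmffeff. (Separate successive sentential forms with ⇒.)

S ⇒ fF ⇒ ffS ⇒ fffF ⇒ fffFfS ⇒ ffffSfS ⇒ ffffmmfS ⇒ ffffmmffF ⇒ ffffmmffeVf ⇒ ffffmmffeff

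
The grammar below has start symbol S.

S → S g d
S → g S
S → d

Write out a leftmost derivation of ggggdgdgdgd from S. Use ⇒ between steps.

S ⇒ Sgd ⇒ gSgd ⇒ ggSgd ⇒ ggSgdgd ⇒ ggSgdgdgd ⇒ gggSgdgdgd ⇒ ggggSgdgdgd ⇒ ggggdgdgdgd

S ⇒ Sgd   [S → S g d]
Sgd ⇒ gSgd   [S → g S]
gSgd ⇒ ggSgd   [S → g S]
ggSgd ⇒ ggSgdgd   [S → S g d]
ggSgdgd ⇒ ggSgdgdgd   [S → S g d]
ggSgdgdgd ⇒ gggSgdgdgd   [S → g S]
gggSgdgdgd ⇒ ggggSgdgdgd   [S → g S]
ggggSgdgdgd ⇒ ggggdgdgdgd   [S → d]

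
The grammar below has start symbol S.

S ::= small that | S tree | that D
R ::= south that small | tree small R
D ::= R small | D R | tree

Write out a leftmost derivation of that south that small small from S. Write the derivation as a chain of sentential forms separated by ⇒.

S ⇒ that D ⇒ that R small ⇒ that south that small small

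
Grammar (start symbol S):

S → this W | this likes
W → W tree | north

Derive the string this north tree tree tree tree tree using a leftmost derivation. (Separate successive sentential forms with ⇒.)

S ⇒ this W ⇒ this W tree ⇒ this W tree tree ⇒ this W tree tree tree ⇒ this W tree tree tree tree ⇒ this W tree tree tree tree tree ⇒ this north tree tree tree tree tree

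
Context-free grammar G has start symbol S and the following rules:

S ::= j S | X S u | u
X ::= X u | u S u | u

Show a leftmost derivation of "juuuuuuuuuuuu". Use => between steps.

S=>jS=>jXSu=>jXuSu=>jXuuSu=>juSuuuSu=>juXSuuuuSu=>juXuSuuuuSu=>juuuSuuuuSu=>juuuXSuuuuuSu=>juuuuSuuuuuSu=>juuuuuuuuuuSu=>juuuuuuuuuuuu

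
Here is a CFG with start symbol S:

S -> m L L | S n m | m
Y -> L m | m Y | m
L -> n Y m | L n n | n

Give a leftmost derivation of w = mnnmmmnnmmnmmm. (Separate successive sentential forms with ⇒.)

S ⇒ mLL   [S -> m L L]
mLL ⇒ mnYmL   [L -> n Y m]
mnYmL ⇒ mnLmmL   [Y -> L m]
mnLmmL ⇒ mnLnnmmL   [L -> L n n]
mnLnnmmL ⇒ mnnYmnnmmL   [L -> n Y m]
mnnYmnnmmL ⇒ mnnmYmnnmmL   [Y -> m Y]
mnnmYmnnmmL ⇒ mnnmmmnnmmL   [Y -> m]
mnnmmmnnmmL ⇒ mnnmmmnnmmnYm   [L -> n Y m]
mnnmmmnnmmnYm ⇒ mnnmmmnnmmnmYm   [Y -> m Y]
mnnmmmnnmmnmYm ⇒ mnnmmmnnmmnmmm   [Y -> m]

S ⇒ mLL ⇒ mnYmL ⇒ mnLmmL ⇒ mnLnnmmL ⇒ mnnYmnnmmL ⇒ mnnmYmnnmmL ⇒ mnnmmmnnmmL ⇒ mnnmmmnnmmnYm ⇒ mnnmmmnnmmnmYm ⇒ mnnmmmnnmmnmmm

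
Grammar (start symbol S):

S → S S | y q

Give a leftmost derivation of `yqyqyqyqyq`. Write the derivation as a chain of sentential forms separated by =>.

S => SS => SSS => SSSS => yqSSS => yqSSSS => yqyqSSS => yqyqyqSS => yqyqyqyqS => yqyqyqyqyq

S => SS   [S → S S]
SS => SSS   [S → S S]
SSS => SSSS   [S → S S]
SSSS => yqSSS   [S → y q]
yqSSS => yqSSSS   [S → S S]
yqSSSS => yqyqSSS   [S → y q]
yqyqSSS => yqyqyqSS   [S → y q]
yqyqyqSS => yqyqyqyqS   [S → y q]
yqyqyqyqS => yqyqyqyqyq   [S → y q]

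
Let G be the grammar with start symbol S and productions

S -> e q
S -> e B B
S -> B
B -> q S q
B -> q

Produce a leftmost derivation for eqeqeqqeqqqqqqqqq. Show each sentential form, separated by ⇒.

S⇒eBB⇒eqSqB⇒eqeBBqB⇒eqeqSqBqB⇒eqeqeBBqBqB⇒eqeqeqBqBqB⇒eqeqeqqSqqBqB⇒eqeqeqqeBBqqBqB⇒eqeqeqqeqSqBqqBqB⇒eqeqeqqeqBqBqqBqB⇒eqeqeqqeqqqBqqBqB⇒eqeqeqqeqqqqqqBqB⇒eqeqeqqeqqqqqqqqB⇒eqeqeqqeqqqqqqqqq

S ⇒ eBB   [S -> e B B]
eBB ⇒ eqSqB   [B -> q S q]
eqSqB ⇒ eqeBBqB   [S -> e B B]
eqeBBqB ⇒ eqeqSqBqB   [B -> q S q]
eqeqSqBqB ⇒ eqeqeBBqBqB   [S -> e B B]
eqeqeBBqBqB ⇒ eqeqeqBqBqB   [B -> q]
eqeqeqBqBqB ⇒ eqeqeqqSqqBqB   [B -> q S q]
eqeqeqqSqqBqB ⇒ eqeqeqqeBBqqBqB   [S -> e B B]
eqeqeqqeBBqqBqB ⇒ eqeqeqqeqSqBqqBqB   [B -> q S q]
eqeqeqqeqSqBqqBqB ⇒ eqeqeqqeqBqBqqBqB   [S -> B]
eqeqeqqeqBqBqqBqB ⇒ eqeqeqqeqqqBqqBqB   [B -> q]
eqeqeqqeqqqBqqBqB ⇒ eqeqeqqeqqqqqqBqB   [B -> q]
eqeqeqqeqqqqqqBqB ⇒ eqeqeqqeqqqqqqqqB   [B -> q]
eqeqeqqeqqqqqqqqB ⇒ eqeqeqqeqqqqqqqqq   [B -> q]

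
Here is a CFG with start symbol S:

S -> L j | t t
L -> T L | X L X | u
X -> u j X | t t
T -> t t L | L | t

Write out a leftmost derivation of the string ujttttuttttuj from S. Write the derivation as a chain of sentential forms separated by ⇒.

S ⇒ Lj ⇒ TLj ⇒ LLj ⇒ XLXLj ⇒ ujXLXLj ⇒ ujttLXLj ⇒ ujttXLXXLj ⇒ ujttttLXXLj ⇒ ujttttuXXLj ⇒ ujttttuttXLj ⇒ ujttttuttttLj ⇒ ujttttuttttuj

S ⇒ Lj   [S -> L j]
Lj ⇒ TLj   [L -> T L]
TLj ⇒ LLj   [T -> L]
LLj ⇒ XLXLj   [L -> X L X]
XLXLj ⇒ ujXLXLj   [X -> u j X]
ujXLXLj ⇒ ujttLXLj   [X -> t t]
ujttLXLj ⇒ ujttXLXXLj   [L -> X L X]
ujttXLXXLj ⇒ ujttttLXXLj   [X -> t t]
ujttttLXXLj ⇒ ujttttuXXLj   [L -> u]
ujttttuXXLj ⇒ ujttttuttXLj   [X -> t t]
ujttttuttXLj ⇒ ujttttuttttLj   [X -> t t]
ujttttuttttLj ⇒ ujttttuttttuj   [L -> u]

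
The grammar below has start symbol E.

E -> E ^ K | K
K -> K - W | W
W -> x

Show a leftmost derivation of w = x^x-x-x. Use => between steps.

E => E^K   [E -> E ^ K]
E^K => K^K   [E -> K]
K^K => W^K   [K -> W]
W^K => x^K   [W -> x]
x^K => x^K-W   [K -> K - W]
x^K-W => x^K-W-W   [K -> K - W]
x^K-W-W => x^W-W-W   [K -> W]
x^W-W-W => x^x-W-W   [W -> x]
x^x-W-W => x^x-x-W   [W -> x]
x^x-x-W => x^x-x-x   [W -> x]

E => E^K => K^K => W^K => x^K => x^K-W => x^K-W-W => x^W-W-W => x^x-W-W => x^x-x-W => x^x-x-x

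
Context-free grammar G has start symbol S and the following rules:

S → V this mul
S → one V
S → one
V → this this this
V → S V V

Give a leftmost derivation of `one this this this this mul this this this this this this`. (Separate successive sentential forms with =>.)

S => one V   [S → one V]
one V => one S V V   [V → S V V]
one S V V => one V this mul V V   [S → V this mul]
one V this mul V V => one this this this this mul V V   [V → this this this]
one this this this this mul V V => one this this this this mul this this this V   [V → this this this]
one this this this this mul this this this V => one this this this this mul this this this this this this   [V → this this this]

S => one V => one S V V => one V this mul V V => one this this this this mul V V => one this this this this mul this this this V => one this this this this mul this this this this this this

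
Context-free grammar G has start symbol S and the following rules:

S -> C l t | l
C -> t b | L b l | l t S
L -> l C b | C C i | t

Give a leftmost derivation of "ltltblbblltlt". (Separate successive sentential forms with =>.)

S => Clt   [S -> C l t]
Clt => ltSlt   [C -> l t S]
ltSlt => ltCltlt   [S -> C l t]
ltCltlt => ltLblltlt   [C -> L b l]
ltLblltlt => ltlCbblltlt   [L -> l C b]
ltlCbblltlt => ltlLblbblltlt   [C -> L b l]
ltlLblbblltlt => ltltblbblltlt   [L -> t]

S => Clt => ltSlt => ltCltlt => ltLblltlt => ltlCbblltlt => ltlLblbblltlt => ltltblbblltlt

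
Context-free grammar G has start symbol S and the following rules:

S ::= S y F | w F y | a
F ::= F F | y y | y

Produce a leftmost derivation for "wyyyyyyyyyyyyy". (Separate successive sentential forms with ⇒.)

S ⇒ SyF   [S ::= S y F]
SyF ⇒ SyFyF   [S ::= S y F]
SyFyF ⇒ SyFyFyF   [S ::= S y F]
SyFyFyF ⇒ wFyyFyFyF   [S ::= w F y]
wFyyFyFyF ⇒ wFFyyFyFyF   [F ::= F F]
wFFyyFyFyF ⇒ wyyFyyFyFyF   [F ::= y y]
wyyFyyFyFyF ⇒ wyyFFyyFyFyF   [F ::= F F]
wyyFFyyFyFyF ⇒ wyyyyFyyFyFyF   [F ::= y y]
wyyyyFyyFyFyF ⇒ wyyyyyyyFyFyF   [F ::= y]
wyyyyyyyFyFyF ⇒ wyyyyyyyyyFyF   [F ::= y]
wyyyyyyyyyFyF ⇒ wyyyyyyyyyyyyF   [F ::= y y]
wyyyyyyyyyyyyF ⇒ wyyyyyyyyyyyyy   [F ::= y]

S ⇒ SyF ⇒ SyFyF ⇒ SyFyFyF ⇒ wFyyFyFyF ⇒ wFFyyFyFyF ⇒ wyyFyyFyFyF ⇒ wyyFFyyFyFyF ⇒ wyyyyFyyFyFyF ⇒ wyyyyyyyFyFyF ⇒ wyyyyyyyyyFyF ⇒ wyyyyyyyyyyyyF ⇒ wyyyyyyyyyyyyy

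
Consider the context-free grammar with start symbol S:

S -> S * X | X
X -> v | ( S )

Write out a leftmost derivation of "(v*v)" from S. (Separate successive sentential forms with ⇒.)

S ⇒ X ⇒ (S) ⇒ (S*X) ⇒ (X*X) ⇒ (v*X) ⇒ (v*v)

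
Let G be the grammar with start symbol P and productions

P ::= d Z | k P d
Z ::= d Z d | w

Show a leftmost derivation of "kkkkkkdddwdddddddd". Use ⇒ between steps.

P ⇒ kPd   [P ::= k P d]
kPd ⇒ kkPdd   [P ::= k P d]
kkPdd ⇒ kkkPddd   [P ::= k P d]
kkkPddd ⇒ kkkkPdddd   [P ::= k P d]
kkkkPdddd ⇒ kkkkkPddddd   [P ::= k P d]
kkkkkPddddd ⇒ kkkkkkPdddddd   [P ::= k P d]
kkkkkkPdddddd ⇒ kkkkkkdZdddddd   [P ::= d Z]
kkkkkkdZdddddd ⇒ kkkkkkddZddddddd   [Z ::= d Z d]
kkkkkkddZddddddd ⇒ kkkkkkdddZdddddddd   [Z ::= d Z d]
kkkkkkdddZdddddddd ⇒ kkkkkkdddwdddddddd   [Z ::= w]

P ⇒ kPd ⇒ kkPdd ⇒ kkkPddd ⇒ kkkkPdddd ⇒ kkkkkPddddd ⇒ kkkkkkPdddddd ⇒ kkkkkkdZdddddd ⇒ kkkkkkddZddddddd ⇒ kkkkkkdddZdddddddd ⇒ kkkkkkdddwdddddddd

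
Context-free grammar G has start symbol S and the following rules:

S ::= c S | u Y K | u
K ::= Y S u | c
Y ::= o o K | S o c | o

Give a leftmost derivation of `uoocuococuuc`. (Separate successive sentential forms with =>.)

S => uYK => uooKK => uooYSuK => uooSocSuK => uoocSocSuK => uoocuYKocSuK => uoocuoKocSuK => uoocuococSuK => uoocuococuuK => uoocuococuuc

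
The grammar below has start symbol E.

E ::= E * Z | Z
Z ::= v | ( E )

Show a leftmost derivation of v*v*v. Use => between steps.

E => E*Z => E*Z*Z => Z*Z*Z => v*Z*Z => v*v*Z => v*v*v

E => E*Z   [E ::= E * Z]
E*Z => E*Z*Z   [E ::= E * Z]
E*Z*Z => Z*Z*Z   [E ::= Z]
Z*Z*Z => v*Z*Z   [Z ::= v]
v*Z*Z => v*v*Z   [Z ::= v]
v*v*Z => v*v*v   [Z ::= v]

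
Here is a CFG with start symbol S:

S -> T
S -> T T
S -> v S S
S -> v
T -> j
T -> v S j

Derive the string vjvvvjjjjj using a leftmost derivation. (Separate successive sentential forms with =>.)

S => TT   [S -> T T]
TT => vSjT   [T -> v S j]
vSjT => vTTjT   [S -> T T]
vTTjT => vjTjT   [T -> j]
vjTjT => vjvSjjT   [T -> v S j]
vjvSjjT => vjvTTjjT   [S -> T T]
vjvTTjjT => vjvvSjTjjT   [T -> v S j]
vjvvSjTjjT => vjvvvjTjjT   [S -> v]
vjvvvjTjjT => vjvvvjjjjT   [T -> j]
vjvvvjjjjT => vjvvvjjjjj   [T -> j]

S => TT => vSjT => vTTjT => vjTjT => vjvSjjT => vjvTTjjT => vjvvSjTjjT => vjvvvjTjjT => vjvvvjjjjT => vjvvvjjjjj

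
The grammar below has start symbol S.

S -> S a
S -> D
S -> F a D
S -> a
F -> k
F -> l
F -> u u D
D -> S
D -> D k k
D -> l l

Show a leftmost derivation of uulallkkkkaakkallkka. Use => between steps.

S => Sa   [S -> S a]
Sa => FaDa   [S -> F a D]
FaDa => uuDaDa   [F -> u u D]
uuDaDa => uuDkkaDa   [D -> D k k]
uuDkkaDa => uuSkkaDa   [D -> S]
uuSkkaDa => uuSakkaDa   [S -> S a]
uuSakkaDa => uuSaakkaDa   [S -> S a]
uuSaakkaDa => uuFaDaakkaDa   [S -> F a D]
uuFaDaakkaDa => uulaDaakkaDa   [F -> l]
uulaDaakkaDa => uulaDkkaakkaDa   [D -> D k k]
uulaDkkaakkaDa => uulaDkkkkaakkaDa   [D -> D k k]
uulaDkkkkaakkaDa => uulallkkkkaakkaDa   [D -> l l]
uulallkkkkaakkaDa => uulallkkkkaakkaDkka   [D -> D k k]
uulallkkkkaakkaDkka => uulallkkkkaakkallkka   [D -> l l]

S=>Sa=>FaDa=>uuDaDa=>uuDkkaDa=>uuSkkaDa=>uuSakkaDa=>uuSaakkaDa=>uuFaDaakkaDa=>uulaDaakkaDa=>uulaDkkaakkaDa=>uulaDkkkkaakkaDa=>uulallkkkkaakkaDa=>uulallkkkkaakkaDkka=>uulallkkkkaakkallkka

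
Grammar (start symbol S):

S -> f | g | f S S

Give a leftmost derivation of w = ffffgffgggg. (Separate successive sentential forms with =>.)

S => fSS => ffSSS => fffSSSS => ffffSSSSS => ffffgSSSS => ffffgfSSSSS => ffffgffSSSS => ffffgffgSSS => ffffgffggSS => ffffgffgggS => ffffgffgggg

S => fSS   [S -> f S S]
fSS => ffSSS   [S -> f S S]
ffSSS => fffSSSS   [S -> f S S]
fffSSSS => ffffSSSSS   [S -> f S S]
ffffSSSSS => ffffgSSSS   [S -> g]
ffffgSSSS => ffffgfSSSSS   [S -> f S S]
ffffgfSSSSS => ffffgffSSSS   [S -> f]
ffffgffSSSS => ffffgffgSSS   [S -> g]
ffffgffgSSS => ffffgffggSS   [S -> g]
ffffgffggSS => ffffgffgggS   [S -> g]
ffffgffgggS => ffffgffgggg   [S -> g]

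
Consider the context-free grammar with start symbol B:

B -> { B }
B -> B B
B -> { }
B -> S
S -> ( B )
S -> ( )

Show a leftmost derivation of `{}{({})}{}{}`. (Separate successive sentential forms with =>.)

B => BB   [B -> B B]
BB => BBB   [B -> B B]
BBB => BBBB   [B -> B B]
BBBB => {}BBB   [B -> { }]
{}BBB => {}{B}BB   [B -> { B }]
{}{B}BB => {}{S}BB   [B -> S]
{}{S}BB => {}{(B)}BB   [S -> ( B )]
{}{(B)}BB => {}{({})}BB   [B -> { }]
{}{({})}BB => {}{({})}{}B   [B -> { }]
{}{({})}{}B => {}{({})}{}{}   [B -> { }]

B=>BB=>BBB=>BBBB=>{}BBB=>{}{B}BB=>{}{S}BB=>{}{(B)}BB=>{}{({})}BB=>{}{({})}{}B=>{}{({})}{}{}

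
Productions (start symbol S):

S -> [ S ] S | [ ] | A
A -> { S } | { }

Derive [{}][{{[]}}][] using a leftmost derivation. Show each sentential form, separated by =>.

S => [S]S => [A]S => [{}]S => [{}][S]S => [{}][A]S => [{}][{S}]S => [{}][{A}]S => [{}][{{S}}]S => [{}][{{[]}}]S => [{}][{{[]}}][]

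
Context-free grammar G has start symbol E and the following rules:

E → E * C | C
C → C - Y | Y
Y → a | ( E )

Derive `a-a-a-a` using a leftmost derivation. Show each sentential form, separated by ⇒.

E ⇒ C   [E → C]
C ⇒ C-Y   [C → C - Y]
C-Y ⇒ C-Y-Y   [C → C - Y]
C-Y-Y ⇒ C-Y-Y-Y   [C → C - Y]
C-Y-Y-Y ⇒ Y-Y-Y-Y   [C → Y]
Y-Y-Y-Y ⇒ a-Y-Y-Y   [Y → a]
a-Y-Y-Y ⇒ a-a-Y-Y   [Y → a]
a-a-Y-Y ⇒ a-a-a-Y   [Y → a]
a-a-a-Y ⇒ a-a-a-a   [Y → a]

E ⇒ C ⇒ C-Y ⇒ C-Y-Y ⇒ C-Y-Y-Y ⇒ Y-Y-Y-Y ⇒ a-Y-Y-Y ⇒ a-a-Y-Y ⇒ a-a-a-Y ⇒ a-a-a-a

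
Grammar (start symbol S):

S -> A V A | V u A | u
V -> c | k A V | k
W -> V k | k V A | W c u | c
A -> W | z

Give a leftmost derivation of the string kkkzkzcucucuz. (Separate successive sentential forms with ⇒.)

S ⇒ VuA ⇒ kAVuA ⇒ kWVuA ⇒ kWcuVuA ⇒ kWcucuVuA ⇒ kkVAcucuVuA ⇒ kkkAVAcucuVuA ⇒ kkkzVAcucuVuA ⇒ kkkzkAcucuVuA ⇒ kkkzkzcucuVuA ⇒ kkkzkzcucucuA ⇒ kkkzkzcucucuz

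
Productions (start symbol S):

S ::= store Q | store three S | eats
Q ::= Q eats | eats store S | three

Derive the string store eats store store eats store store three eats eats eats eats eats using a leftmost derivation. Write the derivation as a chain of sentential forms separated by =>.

S => store Q => store Q eats => store eats store S eats => store eats store store Q eats => store eats store store Q eats eats => store eats store store Q eats eats eats => store eats store store Q eats eats eats eats => store eats store store eats store S eats eats eats eats => store eats store store eats store store Q eats eats eats eats => store eats store store eats store store Q eats eats eats eats eats => store eats store store eats store store three eats eats eats eats eats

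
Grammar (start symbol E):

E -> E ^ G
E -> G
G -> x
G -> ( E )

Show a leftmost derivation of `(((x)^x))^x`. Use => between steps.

E => E^G => G^G => (E)^G => (G)^G => ((E))^G => ((E^G))^G => ((G^G))^G => (((E)^G))^G => (((G)^G))^G => (((x)^G))^G => (((x)^x))^G => (((x)^x))^x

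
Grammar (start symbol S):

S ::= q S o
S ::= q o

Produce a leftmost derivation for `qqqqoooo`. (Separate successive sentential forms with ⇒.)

S ⇒ qSo   [S ::= q S o]
qSo ⇒ qqSoo   [S ::= q S o]
qqSoo ⇒ qqqSooo   [S ::= q S o]
qqqSooo ⇒ qqqqoooo   [S ::= q o]

S ⇒ qSo ⇒ qqSoo ⇒ qqqSooo ⇒ qqqqoooo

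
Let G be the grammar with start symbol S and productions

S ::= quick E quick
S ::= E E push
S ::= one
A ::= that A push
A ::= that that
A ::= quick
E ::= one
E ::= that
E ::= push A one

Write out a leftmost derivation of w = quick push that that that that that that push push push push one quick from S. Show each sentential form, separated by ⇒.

S ⇒ quick E quick   [S ::= quick E quick]
quick E quick ⇒ quick push A one quick   [E ::= push A one]
quick push A one quick ⇒ quick push that A push one quick   [A ::= that A push]
quick push that A push one quick ⇒ quick push that that A push push one quick   [A ::= that A push]
quick push that that A push push one quick ⇒ quick push that that that A push push push one quick   [A ::= that A push]
quick push that that that A push push push one quick ⇒ quick push that that that that A push push push push one quick   [A ::= that A push]
quick push that that that that A push push push push one quick ⇒ quick push that that that that that that push push push push one quick   [A ::= that that]

S ⇒ quick E quick ⇒ quick push A one quick ⇒ quick push that A push one quick ⇒ quick push that that A push push one quick ⇒ quick push that that that A push push push one quick ⇒ quick push that that that that A push push push push one quick ⇒ quick push that that that that that that push push push push one quick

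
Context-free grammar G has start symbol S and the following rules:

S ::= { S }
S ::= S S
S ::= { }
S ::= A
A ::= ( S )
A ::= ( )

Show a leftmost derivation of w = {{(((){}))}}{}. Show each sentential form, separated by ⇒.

S ⇒ SS   [S ::= S S]
SS ⇒ {S}S   [S ::= { S }]
{S}S ⇒ {{S}}S   [S ::= { S }]
{{S}}S ⇒ {{A}}S   [S ::= A]
{{A}}S ⇒ {{(S)}}S   [A ::= ( S )]
{{(S)}}S ⇒ {{(A)}}S   [S ::= A]
{{(A)}}S ⇒ {{((S))}}S   [A ::= ( S )]
{{((S))}}S ⇒ {{((SS))}}S   [S ::= S S]
{{((SS))}}S ⇒ {{((AS))}}S   [S ::= A]
{{((AS))}}S ⇒ {{((()S))}}S   [A ::= ( )]
{{((()S))}}S ⇒ {{(((){}))}}S   [S ::= { }]
{{(((){}))}}S ⇒ {{(((){}))}}{}   [S ::= { }]

S ⇒ SS ⇒ {S}S ⇒ {{S}}S ⇒ {{A}}S ⇒ {{(S)}}S ⇒ {{(A)}}S ⇒ {{((S))}}S ⇒ {{((SS))}}S ⇒ {{((AS))}}S ⇒ {{((()S))}}S ⇒ {{(((){}))}}S ⇒ {{(((){}))}}{}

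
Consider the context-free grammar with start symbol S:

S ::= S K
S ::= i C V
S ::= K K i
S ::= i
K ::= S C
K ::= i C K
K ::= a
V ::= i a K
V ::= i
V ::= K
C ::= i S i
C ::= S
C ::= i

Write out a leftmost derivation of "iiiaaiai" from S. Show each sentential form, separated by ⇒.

S ⇒ iCV ⇒ iSV ⇒ iSKV ⇒ iKKiKV ⇒ iiCKKiKV ⇒ iiiKKiKV ⇒ iiiaKiKV ⇒ iiiaaiKV ⇒ iiiaaiaV ⇒ iiiaaiai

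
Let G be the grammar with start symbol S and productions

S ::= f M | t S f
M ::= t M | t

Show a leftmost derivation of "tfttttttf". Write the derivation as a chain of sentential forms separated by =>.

S => tSf   [S ::= t S f]
tSf => tfMf   [S ::= f M]
tfMf => tftMf   [M ::= t M]
tftMf => tfttMf   [M ::= t M]
tfttMf => tftttMf   [M ::= t M]
tftttMf => tfttttMf   [M ::= t M]
tfttttMf => tftttttMf   [M ::= t M]
tftttttMf => tfttttttf   [M ::= t]

S=>tSf=>tfMf=>tftMf=>tfttMf=>tftttMf=>tfttttMf=>tftttttMf=>tfttttttf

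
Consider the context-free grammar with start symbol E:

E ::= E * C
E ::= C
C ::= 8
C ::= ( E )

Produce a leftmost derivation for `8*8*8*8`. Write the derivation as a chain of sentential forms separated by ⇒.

E ⇒ E*C   [E ::= E * C]
E*C ⇒ E*C*C   [E ::= E * C]
E*C*C ⇒ E*C*C*C   [E ::= E * C]
E*C*C*C ⇒ C*C*C*C   [E ::= C]
C*C*C*C ⇒ 8*C*C*C   [C ::= 8]
8*C*C*C ⇒ 8*8*C*C   [C ::= 8]
8*8*C*C ⇒ 8*8*8*C   [C ::= 8]
8*8*8*C ⇒ 8*8*8*8   [C ::= 8]

E ⇒ E*C ⇒ E*C*C ⇒ E*C*C*C ⇒ C*C*C*C ⇒ 8*C*C*C ⇒ 8*8*C*C ⇒ 8*8*8*C ⇒ 8*8*8*8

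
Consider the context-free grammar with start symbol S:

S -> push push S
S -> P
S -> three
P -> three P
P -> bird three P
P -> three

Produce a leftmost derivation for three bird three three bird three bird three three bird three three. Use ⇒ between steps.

S ⇒ P ⇒ three P ⇒ three bird three P ⇒ three bird three three P ⇒ three bird three three bird three P ⇒ three bird three three bird three bird three P ⇒ three bird three three bird three bird three three P ⇒ three bird three three bird three bird three three bird three P ⇒ three bird three three bird three bird three three bird three three

S ⇒ P   [S -> P]
P ⇒ three P   [P -> three P]
three P ⇒ three bird three P   [P -> bird three P]
three bird three P ⇒ three bird three three P   [P -> three P]
three bird three three P ⇒ three bird three three bird three P   [P -> bird three P]
three bird three three bird three P ⇒ three bird three three bird three bird three P   [P -> bird three P]
three bird three three bird three bird three P ⇒ three bird three three bird three bird three three P   [P -> three P]
three bird three three bird three bird three three P ⇒ three bird three three bird three bird three three bird three P   [P -> bird three P]
three bird three three bird three bird three three bird three P ⇒ three bird three three bird three bird three three bird three three   [P -> three]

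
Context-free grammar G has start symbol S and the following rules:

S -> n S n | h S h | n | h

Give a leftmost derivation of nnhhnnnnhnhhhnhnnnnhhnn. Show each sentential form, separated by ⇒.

S ⇒ nSn   [S -> n S n]
nSn ⇒ nnSnn   [S -> n S n]
nnSnn ⇒ nnhShnn   [S -> h S h]
nnhShnn ⇒ nnhhShhnn   [S -> h S h]
nnhhShhnn ⇒ nnhhnSnhhnn   [S -> n S n]
nnhhnSnhhnn ⇒ nnhhnnSnnhhnn   [S -> n S n]
nnhhnnSnnhhnn ⇒ nnhhnnnSnnnhhnn   [S -> n S n]
nnhhnnnSnnnhhnn ⇒ nnhhnnnnSnnnnhhnn   [S -> n S n]
nnhhnnnnSnnnnhhnn ⇒ nnhhnnnnhShnnnnhhnn   [S -> h S h]
nnhhnnnnhShnnnnhhnn ⇒ nnhhnnnnhnSnhnnnnhhnn   [S -> n S n]
nnhhnnnnhnSnhnnnnhhnn ⇒ nnhhnnnnhnhShnhnnnnhhnn   [S -> h S h]
nnhhnnnnhnhShnhnnnnhhnn ⇒ nnhhnnnnhnhhhnhnnnnhhnn   [S -> h]

S ⇒ nSn ⇒ nnSnn ⇒ nnhShnn ⇒ nnhhShhnn ⇒ nnhhnSnhhnn ⇒ nnhhnnSnnhhnn ⇒ nnhhnnnSnnnhhnn ⇒ nnhhnnnnSnnnnhhnn ⇒ nnhhnnnnhShnnnnhhnn ⇒ nnhhnnnnhnSnhnnnnhhnn ⇒ nnhhnnnnhnhShnhnnnnhhnn ⇒ nnhhnnnnhnhhhnhnnnnhhnn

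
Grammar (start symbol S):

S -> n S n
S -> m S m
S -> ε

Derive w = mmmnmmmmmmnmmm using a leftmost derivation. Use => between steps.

S => mSm => mmSmm => mmmSmmm => mmmnSnmmm => mmmnmSmnmmm => mmmnmmSmmnmmm => mmmnmmmSmmmnmmm => mmmnmmmmmmnmmm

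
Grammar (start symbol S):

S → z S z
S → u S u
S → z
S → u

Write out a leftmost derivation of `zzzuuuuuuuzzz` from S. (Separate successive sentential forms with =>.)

S => zSz   [S → z S z]
zSz => zzSzz   [S → z S z]
zzSzz => zzzSzzz   [S → z S z]
zzzSzzz => zzzuSuzzz   [S → u S u]
zzzuSuzzz => zzzuuSuuzzz   [S → u S u]
zzzuuSuuzzz => zzzuuuSuuuzzz   [S → u S u]
zzzuuuSuuuzzz => zzzuuuuuuuzzz   [S → u]

S=>zSz=>zzSzz=>zzzSzzz=>zzzuSuzzz=>zzzuuSuuzzz=>zzzuuuSuuuzzz=>zzzuuuuuuuzzz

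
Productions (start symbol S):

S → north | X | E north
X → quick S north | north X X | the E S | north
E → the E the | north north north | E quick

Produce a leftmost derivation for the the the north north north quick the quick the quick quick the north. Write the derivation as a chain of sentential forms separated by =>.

S => E north   [S → E north]
E north => the E the north   [E → the E the]
the E the north => the E quick the north   [E → E quick]
the E quick the north => the E quick quick the north   [E → E quick]
the E quick quick the north => the the E the quick quick the north   [E → the E the]
the the E the quick quick the north => the the E quick the quick quick the north   [E → E quick]
the the E quick the quick quick the north => the the the E the quick the quick quick the north   [E → the E the]
the the the E the quick the quick quick the north => the the the E quick the quick the quick quick the north   [E → E quick]
the the the E quick the quick the quick quick the north => the the the north north north quick the quick the quick quick the north   [E → north north north]

S => E north => the E the north => the E quick the north => the E quick quick the north => the the E the quick quick the north => the the E quick the quick quick the north => the the the E the quick the quick quick the north => the the the E quick the quick the quick quick the north => the the the north north north quick the quick the quick quick the north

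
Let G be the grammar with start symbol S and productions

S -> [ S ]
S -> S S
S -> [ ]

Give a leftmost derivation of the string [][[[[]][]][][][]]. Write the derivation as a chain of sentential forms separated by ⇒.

S⇒SS⇒[]S⇒[][S]⇒[][SS]⇒[][SSS]⇒[][SSSS]⇒[][[S]SSS]⇒[][[SS]SSS]⇒[][[[S]S]SSS]⇒[][[[[]]S]SSS]⇒[][[[[]][]]SSS]⇒[][[[[]][]][]SS]⇒[][[[[]][]][][]S]⇒[][[[[]][]][][][]]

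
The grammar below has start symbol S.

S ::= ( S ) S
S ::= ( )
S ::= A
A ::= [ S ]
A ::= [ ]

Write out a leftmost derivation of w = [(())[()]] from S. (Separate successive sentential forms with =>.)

S => A => [S] => [(S)S] => [(())S] => [(())A] => [(())[S]] => [(())[()]]

S => A   [S ::= A]
A => [S]   [A ::= [ S ]]
[S] => [(S)S]   [S ::= ( S ) S]
[(S)S] => [(())S]   [S ::= ( )]
[(())S] => [(())A]   [S ::= A]
[(())A] => [(())[S]]   [A ::= [ S ]]
[(())[S]] => [(())[()]]   [S ::= ( )]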